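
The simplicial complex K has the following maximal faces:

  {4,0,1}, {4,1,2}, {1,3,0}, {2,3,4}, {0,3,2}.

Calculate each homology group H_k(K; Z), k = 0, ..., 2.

H_0 = Z,  H_1 = Z,  H_2 = 0.

Take the total order 0 < 1 < 2 < 3 < 4 on the vertex set. Then K (dimension 2) consists of the simplices:

  0-simplices (5): [0], [1], [2], [3], [4]
  1-simplices (10): [0,1], [0,2], [0,3], [0,4], [1,2], [1,3], [1,4], [2,3], [2,4], [3,4]
  2-simplices (5): [0,1,3], [0,1,4], [0,2,3], [1,2,4], [2,3,4]

Hence C_0 ≅ Z^5, C_1 ≅ Z^10, C_2 ≅ Z^5.

∂_1: C_1 → C_0 is given by ∂[p,q] = [q] − [p]. For instance
  ∂[1,3] = [3] − [1].
The resulting 5×10 matrix has rank 4, and its Smith normal form has invariant factors (1,1,1,1).

Boundary ∂_2: C_2 → C_1 sends each 2-simplex [p,q,r] to [q,r] − [p,r] + [p,q]. For instance
  ∂[2,3,4] = [3,4] − [2,4] + [2,3],
  ∂[0,2,3] = [2,3] − [0,3] + [0,2].
This gives a 10×5 integer matrix of rank 5; reducing to Smith normal form yields diagonal entries (1,1,1,1,1).

From H_k ≅ ker(∂_k) / im(∂_{k+1}) we obtain:

  H_0: rank C_0 − rank ∂_1 = 5 − 4 = 1, and the invariant factors of ∂_1 are all 1, so H_0 = Z.
  H_1: rank ker ∂_1 − rank ∂_2 = (10 − 4) − 5 = 1, and the invariant factors of ∂_2 are all 1, so H_1 = Z.
  H_2: rank ker ∂_2 − rank ∂_3 = (5 − 5) − 0 = 0, and there is no ∂_3, so H_2 = 0.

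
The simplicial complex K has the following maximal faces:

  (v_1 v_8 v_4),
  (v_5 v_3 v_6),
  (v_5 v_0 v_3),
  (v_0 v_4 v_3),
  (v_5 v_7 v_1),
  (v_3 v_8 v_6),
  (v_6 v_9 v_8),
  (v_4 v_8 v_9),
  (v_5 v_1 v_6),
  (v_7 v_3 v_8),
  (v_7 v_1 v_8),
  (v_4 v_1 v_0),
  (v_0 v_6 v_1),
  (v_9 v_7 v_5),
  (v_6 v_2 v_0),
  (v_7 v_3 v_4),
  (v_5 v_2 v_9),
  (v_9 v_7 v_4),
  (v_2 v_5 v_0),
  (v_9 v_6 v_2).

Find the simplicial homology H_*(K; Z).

Take the total order v_0 < v_1 < v_2 < v_3 < v_4 < v_5 < v_6 < v_7 < v_8 < v_9 on the vertex set. Then K (dimension 2) consists of the simplices:

  0-simplices (10): [v_0], [v_1], [v_2], [v_3], [v_4], [v_5], [v_6], [v_7], [v_8], [v_9]
  1-simplices (30): (30 of them)
  2-simplices (20): (20 of them)

so the chain groups are C_0 ≅ Z^10, C_1 ≅ Z^30, C_2 ≅ Z^20.

The boundary map ∂_1: C_1 → C_0 maps an edge to its endpoints' difference, ∂[p,q] = q − p. For instance
  ∂[v_0,v_6] = [v_6] − [v_0].
This gives a 10×30 integer matrix of rank 9; reducing to Smith normal form yields diagonal entries (1,1,1,1,1,1,1,1,1).

∂_2: C_2 → C_1 sends each 2-simplex [p,q,r] to [q,r] − [p,r] + [p,q]. For instance
  ∂[v_3,v_6,v_8] = [v_6,v_8] − [v_3,v_8] + [v_3,v_6],
  ∂[v_5,v_7,v_9] = [v_7,v_9] − [v_5,v_9] + [v_5,v_7].
As a 30×20 matrix over Z this has rank 20, with invariant factors (1,1,1,1,1,1,1,1,1,1,1,1,1,1,1,1,1,1,1,2).

Computing H_k = (kernel of ∂_k) / (image of ∂_{k+1}):

  H_0: rank C_0 − rank ∂_1 = 10 − 9 = 1, and the invariant factors of ∂_1 are all 1, so H_0 ≅ Z.
  H_1: rank ker ∂_1 − rank ∂_2 = (30 − 9) − 20 = 1, and ∂_2 has invariant factor 2 > 1, so H_1 ≅ Z ⊕ Z/2.
  H_2: rank ker ∂_2 − rank ∂_3 = (20 − 20) − 0 = 0, and there is no ∂_3, so H_2 ≅ 0.

(K is a triangulation of the Klein bottle.)

H_0 ≅ Z,  H_1 ≅ Z ⊕ Z/2,  H_2 = 0.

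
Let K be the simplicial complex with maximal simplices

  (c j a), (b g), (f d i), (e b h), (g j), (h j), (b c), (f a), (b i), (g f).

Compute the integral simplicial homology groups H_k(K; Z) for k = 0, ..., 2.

We work with the vertex ordering a < b < c < d < e < f < g < h < i < j. The simplices of K, each written with vertices in increasing order, are:

  0-simplices (10): a, b, c, d, e, f, g, h, i, j
  1-simplices (16): ac, af, aj, bc, be, bg, bh, bi, cj, df, di, eh, fg, fi, gj, hj
  2-simplices (3): acj, beh, dfi

so the chain groups are C_0 ≅ Z^10, C_1 ≅ Z^16, C_2 ≅ Z^3.

The boundary map ∂_1: C_1 → C_0 maps an edge to its endpoints' difference, ∂[p,q] = q − p. For instance
  ∂gj = j − g.
This gives a 10×16 integer matrix of rank 9; reducing to Smith normal form yields diagonal entries (1,1,1,1,1,1,1,1,1).

The boundary map ∂_2: C_2 → C_1 sends each 2-simplex [p,q,r] to [q,r] − [p,r] + [p,q]. For instance
  ∂acj = cj − aj + ac,
  ∂beh = eh − bh + be.
The 16×3 boundary matrix has rank 3 and Smith normal form diag(1,1,1).

From H_k ≅ ker(∂_k) / im(∂_{k+1}) we obtain:

  H_0: rank C_0 − rank ∂_1 = 10 − 9 = 1, and the invariant factors of ∂_1 are all 1, so H_0 = Z.
  H_1: rank ker ∂_1 − rank ∂_2 = (16 − 9) − 3 = 4, and the invariant factors of ∂_2 are all 1, so H_1 = Z^4.
  H_2: rank ker ∂_2 − rank ∂_3 = (3 − 3) − 0 = 0, and there is no ∂_3, so H_2 = 0.

H_0 = Z,  H_1 = Z^4,  H_2 = 0.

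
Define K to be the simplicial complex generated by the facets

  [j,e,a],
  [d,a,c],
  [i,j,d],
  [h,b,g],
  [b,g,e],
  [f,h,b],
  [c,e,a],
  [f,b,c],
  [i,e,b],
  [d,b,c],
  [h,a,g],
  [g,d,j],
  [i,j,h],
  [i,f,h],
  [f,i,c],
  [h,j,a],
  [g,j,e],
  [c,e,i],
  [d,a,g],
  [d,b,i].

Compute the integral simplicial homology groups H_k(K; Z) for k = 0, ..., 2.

Take the total order a < b < c < d < e < f < g < h < i < j on the vertex set. Then K (dimension 2) consists of the simplices:

  0-simplices (10): a, b, c, d, e, f, g, h, i, j
  1-simplices (30): ac, ad, ae, ag, ah, aj, bc, bd, be, bf, bg, bh, bi, cd, ce, cf, ci, dg, di, dj, eg, ei, ej, fh, fi, gh, gj, hi, hj, ij
  2-simplices (20): acd, ace, adg, aej, agh, ahj, bcd, bcf, bdi, beg, bei, bfh, bgh, cei, cfi, dgj, dij, egj, fhi, hij

Hence C_0 ≅ Z^10, C_1 ≅ Z^30, C_2 ≅ Z^20.

The boundary map ∂_1: C_1 → C_0 maps an edge to its endpoints' difference, ∂[p,q] = q − p. For instance
  ∂aj = j − a.
As a 10×30 matrix over Z this has rank 9, with invariant factors (1,1,1,1,1,1,1,1,1).

The boundary map ∂_2: C_2 → C_1 maps a triangle to the signed sum of its edges. For instance
  ∂cfi = fi − ci + cf,
  ∂ace = ce − ae + ac.
The 30×20 boundary matrix has rank 20 and Smith normal form diag(1,1,1,1,1,1,1,1,1,1,1,1,1,1,1,1,1,1,1,2).

Now H_k = ker ∂_k / im ∂_{k+1}, so:

  H_0: rank C_0 − rank ∂_1 = 10 − 9 = 1, and the invariant factors of ∂_1 are all 1, so H_0 ≅ Z.
  H_1: rank ker ∂_1 − rank ∂_2 = (30 − 9) − 20 = 1, and ∂_2 has invariant factor 2 > 1, so H_1 ≅ Z ⊕ Z/2Z.
  H_2: rank ker ∂_2 − rank ∂_3 = (20 − 20) − 0 = 0, and there is no ∂_3, so H_2 ≅ 0.

H_0 ≅ Z,  H_1 ≅ Z ⊕ Z/2Z,  H_2 = 0.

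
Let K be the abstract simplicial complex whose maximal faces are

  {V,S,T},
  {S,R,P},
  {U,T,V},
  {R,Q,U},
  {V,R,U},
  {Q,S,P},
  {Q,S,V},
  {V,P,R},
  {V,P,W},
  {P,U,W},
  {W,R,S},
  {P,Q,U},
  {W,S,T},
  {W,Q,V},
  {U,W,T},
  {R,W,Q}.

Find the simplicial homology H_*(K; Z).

We work with the vertex ordering P < Q < R < S < T < U < V < W. The simplices of K, each written with vertices in increasing order, are:

  0-simplices (8): P, Q, R, S, T, U, V, W
  1-simplices (24): PQ, PR, PS, PU, PV, PW, QR, QS, QU, QV, QW, RS, RU, RV, RW, ST, SV, SW, TU, TV, TW, UV, UW, VW
  2-simplices (16): PQS, PQU, PRS, PRV, PUW, PVW, QRU, QRW, QSV, QVW, RSW, RUV, STV, STW, TUV, TUW

so the chain groups are C_0 ≅ Z^8, C_1 ≅ Z^24, C_2 ≅ Z^16.

The boundary map ∂_1: C_1 → C_0 sends each edge [p,q] (with p < q) to q − p.
The 8×24 boundary matrix has rank 7 and Smith normal form diag(1,1,1,1,1,1,1).

∂_2: C_2 → C_1 acts by ∂[p,q,r] = [q,r] − [p,r] + [p,q]. For instance
  ∂QVW = VW − QW + QV,
  ∂QRW = RW − QW + QR.
As a 24×16 matrix over Z this has rank 15, with invariant factors (1,1,1,1,1,1,1,1,1,1,1,1,1,1,1).

Reading off H_k = ker ∂_k / im ∂_{k+1}:

  H_0: rank C_0 − rank ∂_1 = 8 − 7 = 1, and the invariant factors of ∂_1 are all 1, so H_0 = Z.
  H_1: rank ker ∂_1 − rank ∂_2 = (24 − 7) − 15 = 2, and the invariant factors of ∂_2 are all 1, so H_1 = Z^2.
  H_2: rank ker ∂_2 − rank ∂_3 = (16 − 15) − 0 = 1, and there is no ∂_3, so H_2 = Z.

(K is a triangulation of the torus T^2.)

H_0 ≅ Z,  H_1 ≅ Z^2,  H_2 ≅ Z.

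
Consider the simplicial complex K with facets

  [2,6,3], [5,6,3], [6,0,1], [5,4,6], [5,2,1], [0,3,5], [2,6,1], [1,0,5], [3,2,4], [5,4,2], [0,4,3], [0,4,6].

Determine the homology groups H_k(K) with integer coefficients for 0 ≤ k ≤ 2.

H_0 = Z,  H_1 = Z/2Z,  H_2 = 0.

Take the total order 0 < 1 < 2 < 3 < 4 < 5 < 6 on the vertex set. Then K (dimension 2) consists of the simplices:

  0-simplices (7): [0], [1], [2], [3], [4], [5], [6]
  1-simplices (18): [0,1], [0,3], [0,4], [0,5], [0,6], [1,2], [1,5], [1,6], [2,3], [2,4], [2,5], [2,6], [3,4], [3,5], [3,6], [4,5], [4,6], [5,6]
  2-simplices (12): [0,1,5], [0,1,6], [0,3,4], [0,3,5], [0,4,6], [1,2,5], [1,2,6], [2,3,4], [2,3,6], [2,4,5], [3,5,6], [4,5,6]

giving chain groups C_0 ≅ Z^7, C_1 ≅ Z^18, C_2 ≅ Z^12.

∂_1: C_1 → C_0 is given by ∂[p,q] = [q] − [p]. For instance
  ∂[3,6] = [6] − [3].
This gives a 7×18 integer matrix of rank 6; reducing to Smith normal form yields diagonal entries (1,1,1,1,1,1).

The boundary map ∂_2: C_2 → C_1 sends each 2-simplex [p,q,r] to [q,r] − [p,r] + [p,q]. For instance
  ∂[0,1,5] = [1,5] − [0,5] + [0,1],
  ∂[4,5,6] = [5,6] − [4,6] + [4,5].
The resulting 18×12 matrix has rank 12, and its Smith normal form has invariant factors (1,1,1,1,1,1,1,1,1,1,1,2).

Reading off H_k = ker ∂_k / im ∂_{k+1}:

  H_0: rank C_0 − rank ∂_1 = 7 − 6 = 1, and the invariant factors of ∂_1 are all 1, so H_0 = Z.
  H_1: rank ker ∂_1 − rank ∂_2 = (18 − 6) − 12 = 0, and ∂_2 has invariant factor 2 > 1, so H_1 = Z/2Z.
  H_2: rank ker ∂_2 − rank ∂_3 = (12 − 12) − 0 = 0, and there is no ∂_3, so H_2 = 0.

(K is a triangulation of the real projective plane RP^2.)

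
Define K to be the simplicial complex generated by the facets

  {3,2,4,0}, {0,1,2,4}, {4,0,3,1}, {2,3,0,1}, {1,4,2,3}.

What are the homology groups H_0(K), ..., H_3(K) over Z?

H_0 ≅ Z,  H_1 = 0,  H_2 = 0,  H_3 ≅ Z.

We work with the vertex ordering 0 < 1 < 2 < 3 < 4. The simplices of K, each written with vertices in increasing order, are:

  0-simplices (5): [0], [1], [2], [3], [4]
  1-simplices (10): [0,1], [0,2], [0,3], [0,4], [1,2], [1,3], [1,4], [2,3], [2,4], [3,4]
  2-simplices (10): [0,1,2], [0,1,3], [0,1,4], [0,2,3], [0,2,4], [0,3,4], [1,2,3], [1,2,4], [1,3,4], [2,3,4]
  3-simplices (5): [0,1,2,3], [0,1,2,4], [0,1,3,4], [0,2,3,4], [1,2,3,4]

so the chain groups are C_0 ≅ Z^5, C_1 ≅ Z^10, C_2 ≅ Z^10, C_3 ≅ Z^5.

The boundary map ∂_1: C_1 → C_0 is given by ∂[p,q] = [q] − [p].
As a 5×10 matrix over Z this has rank 4, with invariant factors (1,1,1,1).

Boundary ∂_2: C_2 → C_1 acts by ∂[p,q,r] = [q,r] − [p,r] + [p,q]. For instance
  ∂[2,3,4] = [3,4] − [2,4] + [2,3],
  ∂[1,3,4] = [3,4] − [1,4] + [1,3].
As a 10×10 matrix over Z this has rank 6, with invariant factors (1,1,1,1,1,1).

Boundary ∂_3: C_3 → C_2 sends each 3-simplex σ to the alternating sum Σ_i (−1)^i (σ with its i-th vertex removed). For instance
  ∂[0,1,3,4] = [1,3,4] − [0,3,4] + [0,1,4] − [0,1,3],
  ∂[0,2,3,4] = [2,3,4] − [0,3,4] + [0,2,4] − [0,2,3].
The 10×5 boundary matrix has rank 4 and Smith normal form diag(1,1,1,1).

Computing H_k = (kernel of ∂_k) / (image of ∂_{k+1}):

  H_0: rank C_0 − rank ∂_1 = 5 − 4 = 1, and the invariant factors of ∂_1 are all 1, so H_0 = Z.
  H_1: rank ker ∂_1 − rank ∂_2 = (10 − 4) − 6 = 0, and the invariant factors of ∂_2 are all 1, so H_1 = 0.
  H_2: rank ker ∂_2 − rank ∂_3 = (10 − 6) − 4 = 0, and the invariant factors of ∂_3 are all 1, so H_2 = 0.
  H_3: rank ker ∂_3 − rank ∂_4 = (5 − 4) − 0 = 1, and there is no ∂_4, so H_3 = Z.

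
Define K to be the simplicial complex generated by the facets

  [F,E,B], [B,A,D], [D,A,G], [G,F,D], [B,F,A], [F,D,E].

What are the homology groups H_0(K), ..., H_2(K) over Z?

H_0 = Z,  H_1 = Z,  H_2 = 0.

Fix the vertex order A < B < D < E < F < G and write every simplex with vertices in increasing order. Then dim K = 2 and the simplices of K are:

  0-simplices (6): A, B, D, E, F, G
  1-simplices (12): AB, AD, AF, AG, BD, BE, BF, DE, DF, DG, EF, FG
  2-simplices (6): ABD, ABF, ADG, BEF, DEF, DFG

so the chain groups are C_0 ≅ Z^6, C_1 ≅ Z^12, C_2 ≅ Z^6.

The boundary map ∂_1: C_1 → C_0 maps an edge to its endpoints' difference, ∂[p,q] = q − p.
The resulting 6×12 matrix has rank 5, and its Smith normal form has invariant factors (1,1,1,1,1).

∂_2: C_2 → C_1 acts by ∂[p,q,r] = [q,r] − [p,r] + [p,q]. For instance
  ∂ADG = DG − AG + AD,
  ∂ABF = BF − AF + AB.
The 12×6 boundary matrix has rank 6 and Smith normal form diag(1,1,1,1,1,1).

Computing H_k = (kernel of ∂_k) / (image of ∂_{k+1}):

  H_0: rank C_0 − rank ∂_1 = 6 − 5 = 1, and the invariant factors of ∂_1 are all 1, so H_0 ≅ Z.
  H_1: rank ker ∂_1 − rank ∂_2 = (12 − 5) − 6 = 1, and the invariant factors of ∂_2 are all 1, so H_1 ≅ Z.
  H_2: rank ker ∂_2 − rank ∂_3 = (6 − 6) − 0 = 0, and there is no ∂_3, so H_2 ≅ 0.

(K is a triangulation of the cylinder S^1 x I.)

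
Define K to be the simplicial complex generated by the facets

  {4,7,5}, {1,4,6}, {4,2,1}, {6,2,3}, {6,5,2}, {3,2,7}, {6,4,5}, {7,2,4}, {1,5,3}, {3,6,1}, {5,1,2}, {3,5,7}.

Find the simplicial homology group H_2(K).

H_2 = 0.

K has 7 vertices, 18 edges, 12 triangles.
rank ∂_2 = 12, rank ∂_3 = 0 ⇒ b_2 = 12 − 12 − 0 = 0. So H_2 = 0.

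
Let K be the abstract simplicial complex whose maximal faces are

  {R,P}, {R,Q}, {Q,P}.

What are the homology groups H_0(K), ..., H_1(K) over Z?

Take the total order P < Q < R on the vertex set. Then K (dimension 1) consists of the simplices:

  0-simplices (3): P, Q, R
  1-simplices (3): PQ, PR, QR

so the chain groups are C_0 ≅ Z^3, C_1 ≅ Z^3.

The boundary map ∂_1: C_1 → C_0 sends each edge [p,q] (with p < q) to q − p.
As a 3×3 matrix over Z this has rank 2, with invariant factors (1,1).

Now H_k = ker ∂_k / im ∂_{k+1}, so:

  H_0: rank C_0 − rank ∂_1 = 3 − 2 = 1, and the invariant factors of ∂_1 are all 1, so H_0 = Z.
  H_1: rank ker ∂_1 − rank ∂_2 = (3 − 2) − 0 = 1, and there is no ∂_2, so H_1 = Z.

H_0 = Z,  H_1 = Z.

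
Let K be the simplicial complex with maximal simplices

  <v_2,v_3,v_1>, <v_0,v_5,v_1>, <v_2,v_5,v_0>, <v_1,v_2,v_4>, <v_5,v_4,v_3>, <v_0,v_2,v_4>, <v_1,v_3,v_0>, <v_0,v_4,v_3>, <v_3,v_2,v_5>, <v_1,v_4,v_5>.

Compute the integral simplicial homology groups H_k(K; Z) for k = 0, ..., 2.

H_0 = Z,  H_1 = Z/2,  H_2 = 0.

K has 6 vertices, 15 edges, 10 triangles.
rank ∂_0 = 0, rank ∂_1 = 5 ⇒ b_0 = 6 − 0 − 5 = 1; all invariant factors of ∂_1 are 1 so no torsion. So H_0 = Z.
rank ∂_1 = 5, rank ∂_2 = 10 ⇒ b_1 = 15 − 5 − 10 = 0; ∂_2 has invariant factor(s) [2] giving torsion. So H_1 = Z/2.
rank ∂_2 = 10, rank ∂_3 = 0 ⇒ b_2 = 10 − 10 − 0 = 0. So H_2 = 0.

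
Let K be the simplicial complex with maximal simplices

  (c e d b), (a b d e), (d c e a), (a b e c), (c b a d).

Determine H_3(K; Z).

We work with the vertex ordering a < b < c < d < e. The simplices of K, each written with vertices in increasing order, are:

  0-simplices (5): a, b, c, d, e
  1-simplices (10): ab, ac, ad, ae, bc, bd, be, cd, ce, de
  2-simplices (10): abc, abd, abe, acd, ace, ade, bcd, bce, bde, cde
  3-simplices (5): abcd, abce, abde, acde, bcde

Hence C_0 ≅ Z^5, C_1 ≅ Z^10, C_2 ≅ Z^10, C_3 ≅ Z^5.

∂_1: C_1 → C_0 sends each edge [p,q] (with p < q) to q − p. For instance
  ∂bc = c − b.
As a 5×10 matrix over Z this has rank 4, with invariant factors (1,1,1,1).

The boundary map ∂_2: C_2 → C_1 maps a triangle to the signed sum of its edges. For instance
  ∂bcd = cd − bd + bc,
  ∂abc = bc − ac + ab.
As a 10×10 matrix over Z this has rank 6, with invariant factors (1,1,1,1,1,1).

Boundary ∂_3: C_3 → C_2 sends each 3-simplex σ to the alternating sum Σ_i (−1)^i (σ with its i-th vertex removed). For instance
  ∂bcde = cde − bde + bce − bcd,
  ∂abcd = bcd − acd + abd − abc.
This gives a 10×5 integer matrix of rank 4; reducing to Smith normal form yields diagonal entries (1,1,1,1).

From H_k ≅ ker(∂_k) / im(∂_{k+1}) we obtain:

  H_3: rank ker ∂_3 − rank ∂_4 = (5 − 4) − 0 = 1, and there is no ∂_4, so H_3 = Z.

H_3 ≅ Z.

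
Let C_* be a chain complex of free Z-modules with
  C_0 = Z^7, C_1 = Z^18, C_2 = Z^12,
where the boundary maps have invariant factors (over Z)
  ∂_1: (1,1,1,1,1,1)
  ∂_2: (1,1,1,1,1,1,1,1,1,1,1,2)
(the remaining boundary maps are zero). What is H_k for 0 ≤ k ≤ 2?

H_0: b_0 = 7 − 0 − 6 = 1; torsion from ∂_1 factors > 1: none. So H_0 = Z.
H_1: b_1 = 18 − 6 − 12 = 0; torsion from ∂_2 factors > 1: [2]. So H_1 = Z/2.
H_2: b_2 = 12 − 12 − 0 = 0; torsion from ∂_3 factors > 1: none. So H_2 = 0.

H_0 = Z,  H_1 = Z/2,  H_2 = 0.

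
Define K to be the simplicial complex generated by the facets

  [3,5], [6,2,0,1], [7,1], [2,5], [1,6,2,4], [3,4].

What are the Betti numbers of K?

b_0 = 1, b_1 = 1, b_2 = 0, b_3 = 0.

Fix the vertex order 0 < 1 < 2 < 3 < 4 < 5 < 6 < 7 and write every simplex with vertices in increasing order. Then dim K = 3 and the simplices of K are:

  0-simplices (8): [0], [1], [2], [3], [4], [5], [6], [7]
  1-simplices (13): [0,1], [0,2], [0,6], [1,2], [1,4], [1,6], [1,7], [2,4], [2,5], [2,6], [3,4], [3,5], [4,6]
  2-simplices (7): [0,1,2], [0,1,6], [0,2,6], [1,2,4], [1,2,6], [1,4,6], [2,4,6]
  3-simplices (2): [0,1,2,6], [1,2,4,6]

so the chain groups are C_0 ≅ Z^8, C_1 ≅ Z^13, C_2 ≅ Z^7, C_3 ≅ Z^2.

∂_1: C_1 → C_0 sends each edge [p,q] (with p < q) to q − p.
The 8×13 boundary matrix has rank 7 and Smith normal form diag(1,1,1,1,1,1,1).

The boundary map ∂_2: C_2 → C_1 acts by ∂[p,q,r] = [q,r] − [p,r] + [p,q]. For instance
  ∂[0,1,6] = [1,6] − [0,6] + [0,1],
  ∂[0,2,6] = [2,6] − [0,6] + [0,2].
The 13×7 boundary matrix has rank 5 and Smith normal form diag(1,1,1,1,1).

∂_3: C_3 → C_2 sends each 3-simplex σ to the alternating sum Σ_i (−1)^i (σ with its i-th vertex removed). For instance
  ∂[1,2,4,6] = [2,4,6] − [1,4,6] + [1,2,6] − [1,2,4],
  ∂[0,1,2,6] = [1,2,6] − [0,2,6] + [0,1,6] − [0,1,2].
As a 7×2 matrix over Z this has rank 2, with invariant factors (1,1).

Computing H_k = (kernel of ∂_k) / (image of ∂_{k+1}):

  H_0: rank C_0 − rank ∂_1 = 8 − 7 = 1, and the invariant factors of ∂_1 are all 1, so H_0 ≅ Z.
  H_1: rank ker ∂_1 − rank ∂_2 = (13 − 7) − 5 = 1, and the invariant factors of ∂_2 are all 1, so H_1 ≅ Z.
  H_2: rank ker ∂_2 − rank ∂_3 = (7 − 5) − 2 = 0, and the invariant factors of ∂_3 are all 1, so H_2 ≅ 0.
  H_3: rank ker ∂_3 − rank ∂_4 = (2 − 2) − 0 = 0, and there is no ∂_4, so H_3 ≅ 0.

As a check, the Euler characteristic is 8 − 13 + 7 − 2 = 0, which agrees with 1 − 1 + 0 − 0 = 0.

Hence the Betti numbers are b_0 = 1, b_1 = 1, b_2 = 0, b_3 = 0.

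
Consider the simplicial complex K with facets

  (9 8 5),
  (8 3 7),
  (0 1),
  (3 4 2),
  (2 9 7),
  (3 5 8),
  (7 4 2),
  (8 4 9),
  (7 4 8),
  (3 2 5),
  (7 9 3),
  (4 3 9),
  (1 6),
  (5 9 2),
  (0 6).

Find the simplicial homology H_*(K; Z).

Order the vertices as 0 < 1 < 2 < 3 < 4 < 5 < 6 < 7 < 8 < 9. Listing each simplex with vertices in this order, K has dimension 2 with simplices:

  0-simplices (10): [0], [1], [2], [3], [4], [5], [6], [7], [8], [9]
  1-simplices (21): [0,1], [0,6], [1,6], [2,3], [2,4], [2,5], [2,7], [2,9], [3,4], [3,5], [3,7], [3,8], [3,9], [4,7], [4,8], [4,9], [5,8], [5,9], [7,8], [7,9], [8,9]
  2-simplices (12): [2,3,4], [2,3,5], [2,4,7], [2,5,9], [2,7,9], [3,4,9], [3,5,8], [3,7,8], [3,7,9], [4,7,8], [4,8,9], [5,8,9]

Hence C_0 ≅ Z^10, C_1 ≅ Z^21, C_2 ≅ Z^12.

Boundary ∂_1: C_1 → C_0 sends each edge [p,q] (with p < q) to q − p. For instance
  ∂[4,9] = [9] − [4].
The resulting 10×21 matrix has rank 8, and its Smith normal form has invariant factors (1,1,1,1,1,1,1,1).

∂_2: C_2 → C_1 maps a triangle to the signed sum of its edges. For instance
  ∂[5,8,9] = [8,9] − [5,9] + [5,8],
  ∂[4,7,8] = [7,8] − [4,8] + [4,7].
The resulting 21×12 matrix has rank 12, and its Smith normal form has invariant factors (1,1,1,1,1,1,1,1,1,1,1,2).

Reading off H_k = ker ∂_k / im ∂_{k+1}:

  H_0: rank C_0 − rank ∂_1 = 10 − 8 = 2, and the invariant factors of ∂_1 are all 1, so H_0 = Z^2.
  H_1: rank ker ∂_1 − rank ∂_2 = (21 − 8) − 12 = 1, and ∂_2 has invariant factor 2 > 1, so H_1 = Z ⊕ Z/2Z.
  H_2: rank ker ∂_2 − rank ∂_3 = (12 − 12) − 0 = 0, and there is no ∂_3, so H_2 = 0.

As a check, the Euler characteristic is 10 − 21 + 12 = 1, which agrees with 2 − 1 + 0 = 1.

H_0 = Z^2,  H_1 = Z ⊕ Z/2Z,  H_2 = 0.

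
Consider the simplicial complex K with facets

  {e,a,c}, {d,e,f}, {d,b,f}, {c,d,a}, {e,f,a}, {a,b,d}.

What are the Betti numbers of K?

We work with the vertex ordering a < b < c < d < e < f. The simplices of K, each written with vertices in increasing order, are:

  0-simplices (6): a, b, c, d, e, f
  1-simplices (12): ab, ac, ad, ae, af, bd, bf, cd, ce, de, df, ef
  2-simplices (6): abd, acd, ace, aef, bdf, def

giving chain groups C_0 ≅ Z^6, C_1 ≅ Z^12, C_2 ≅ Z^6.

The boundary map ∂_1: C_1 → C_0 is given by ∂[p,q] = [q] − [p]. For instance
  ∂bd = d − b.
The resulting 6×12 matrix has rank 5, and its Smith normal form has invariant factors (1,1,1,1,1).

Boundary ∂_2: C_2 → C_1 sends each 2-simplex [p,q,r] to [q,r] − [p,r] + [p,q]. For instance
  ∂bdf = df − bf + bd,
  ∂def = ef − df + de.
The 12×6 boundary matrix has rank 6 and Smith normal form diag(1,1,1,1,1,1).

From H_k ≅ ker(∂_k) / im(∂_{k+1}) we obtain:

  H_0: rank C_0 − rank ∂_1 = 6 − 5 = 1, and the invariant factors of ∂_1 are all 1, so H_0 = Z.
  H_1: rank ker ∂_1 − rank ∂_2 = (12 − 5) − 6 = 1, and the invariant factors of ∂_2 are all 1, so H_1 = Z.
  H_2: rank ker ∂_2 − rank ∂_3 = (6 − 6) − 0 = 0, and there is no ∂_3, so H_2 = 0.

Hence the Betti numbers are b_0 = 1, b_1 = 1, b_2 = 0.

b_0 = 1, b_1 = 1, b_2 = 0.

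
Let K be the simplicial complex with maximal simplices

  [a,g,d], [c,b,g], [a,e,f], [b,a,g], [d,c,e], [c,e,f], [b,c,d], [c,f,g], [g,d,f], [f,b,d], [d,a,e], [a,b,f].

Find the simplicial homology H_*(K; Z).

K has 7 vertices, 18 edges, 12 triangles.
rank ∂_0 = 0, rank ∂_1 = 6 ⇒ b_0 = 7 − 0 − 6 = 1; all invariant factors of ∂_1 are 1 so no torsion. So H_0 = Z.
rank ∂_1 = 6, rank ∂_2 = 12 ⇒ b_1 = 18 − 6 − 12 = 0; ∂_2 has invariant factor(s) [2] giving torsion. So H_1 = Z/2Z.
rank ∂_2 = 12, rank ∂_3 = 0 ⇒ b_2 = 12 − 12 − 0 = 0. So H_2 = 0.

H_0 ≅ Z,  H_1 ≅ Z/2Z,  H_2 = 0.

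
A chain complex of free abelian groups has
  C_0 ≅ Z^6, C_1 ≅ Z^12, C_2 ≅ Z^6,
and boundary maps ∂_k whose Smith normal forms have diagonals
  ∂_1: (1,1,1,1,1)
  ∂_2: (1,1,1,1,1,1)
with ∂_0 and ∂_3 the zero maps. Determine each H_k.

H_0: b_0 = 6 − 0 − 5 = 1; torsion from ∂_1 factors > 1: none. So H_0 = Z.
H_1: b_1 = 12 − 5 − 6 = 1; torsion from ∂_2 factors > 1: none. So H_1 = Z.
H_2: b_2 = 6 − 6 − 0 = 0; torsion from ∂_3 factors > 1: none. So H_2 = 0.

H_0 = Z,  H_1 = Z,  H_2 = 0.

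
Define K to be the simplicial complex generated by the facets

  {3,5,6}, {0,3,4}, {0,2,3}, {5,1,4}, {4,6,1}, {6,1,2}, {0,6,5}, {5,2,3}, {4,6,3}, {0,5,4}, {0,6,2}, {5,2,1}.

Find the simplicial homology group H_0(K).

Take the total order 0 < 1 < 2 < 3 < 4 < 5 < 6 on the vertex set. Then K (dimension 2) consists of the simplices:

  0-simplices (7): [0], [1], [2], [3], [4], [5], [6]
  1-simplices (18): [0,2], [0,3], [0,4], [0,5], [0,6], [1,2], [1,4], [1,5], [1,6], [2,3], [2,5], [2,6], [3,4], [3,5], [3,6], [4,5], [4,6], [5,6]
  2-simplices (12): [0,2,3], [0,2,6], [0,3,4], [0,4,5], [0,5,6], [1,2,5], [1,2,6], [1,4,5], [1,4,6], [2,3,5], [3,4,6], [3,5,6]

giving chain groups C_0 ≅ Z^7, C_1 ≅ Z^18, C_2 ≅ Z^12.

∂_1: C_1 → C_0 maps an edge to its endpoints' difference, ∂[p,q] = q − p.
The resulting 7×18 matrix has rank 6, and its Smith normal form has invariant factors (1,1,1,1,1,1).

Boundary ∂_2: C_2 → C_1 acts by ∂[p,q,r] = [q,r] − [p,r] + [p,q]. For instance
  ∂[1,4,6] = [4,6] − [1,6] + [1,4],
  ∂[0,3,4] = [3,4] − [0,4] + [0,3].
As a 18×12 matrix over Z this has rank 12, with invariant factors (1,1,1,1,1,1,1,1,1,1,1,2).

Reading off H_k = ker ∂_k / im ∂_{k+1}:

  H_0: rank C_0 − rank ∂_1 = 7 − 6 = 1, and the invariant factors of ∂_1 are all 1, so H_0 ≅ Z.

(K is a triangulation of the real projective plane RP^2.)

H_0 ≅ Z.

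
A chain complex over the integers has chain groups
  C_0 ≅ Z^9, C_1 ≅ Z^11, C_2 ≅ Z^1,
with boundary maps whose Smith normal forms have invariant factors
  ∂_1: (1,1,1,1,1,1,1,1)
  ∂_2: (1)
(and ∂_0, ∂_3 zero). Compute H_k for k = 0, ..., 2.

H_0: b_0 = 9 − 0 − 8 = 1; torsion from ∂_1 factors > 1: none. So H_0 = Z.
H_1: b_1 = 11 − 8 − 1 = 2; torsion from ∂_2 factors > 1: none. So H_1 = Z^2.
H_2: b_2 = 1 − 1 − 0 = 0; torsion from ∂_3 factors > 1: none. So H_2 = 0.

H_0 = Z,  H_1 = Z^2,  H_2 = 0.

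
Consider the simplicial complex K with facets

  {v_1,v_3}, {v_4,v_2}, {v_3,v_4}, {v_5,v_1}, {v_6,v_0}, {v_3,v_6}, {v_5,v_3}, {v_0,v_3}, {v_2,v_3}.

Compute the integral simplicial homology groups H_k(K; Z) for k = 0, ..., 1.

H_0 ≅ Z,  H_1 ≅ Z^3.

Take the total order v_0 < v_1 < v_2 < v_3 < v_4 < v_5 < v_6 on the vertex set. Then K (dimension 1) consists of the simplices:

  0-simplices (7): [v_0], [v_1], [v_2], [v_3], [v_4], [v_5], [v_6]
  1-simplices (9): [v_0,v_3], [v_0,v_6], [v_1,v_3], [v_1,v_5], [v_2,v_3], [v_2,v_4], [v_3,v_4], [v_3,v_5], [v_3,v_6]

Hence C_0 ≅ Z^7, C_1 ≅ Z^9.

Boundary ∂_1: C_1 → C_0 is given by ∂[p,q] = [q] − [p]. For instance
  ∂[v_2,v_3] = [v_3] − [v_2].
As a 7×9 matrix over Z this has rank 6, with invariant factors (1,1,1,1,1,1).

Now H_k = ker ∂_k / im ∂_{k+1}, so:

  H_0: rank C_0 − rank ∂_1 = 7 − 6 = 1, and the invariant factors of ∂_1 are all 1, so H_0 ≅ Z.
  H_1: rank ker ∂_1 − rank ∂_2 = (9 − 6) − 0 = 3, and there is no ∂_2, so H_1 ≅ Z^3.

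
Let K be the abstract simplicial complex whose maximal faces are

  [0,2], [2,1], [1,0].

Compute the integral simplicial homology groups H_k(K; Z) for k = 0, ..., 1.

H_0 ≅ Z,  H_1 ≅ Z.

Take the total order 0 < 1 < 2 on the vertex set. Then K (dimension 1) consists of the simplices:

  0-simplices (3): [0], [1], [2]
  1-simplices (3): [0,1], [0,2], [1,2]

so the chain groups are C_0 ≅ Z^3, C_1 ≅ Z^3.

∂_1: C_1 → C_0 is given by ∂[p,q] = [q] − [p]. For instance
  ∂[1,2] = [2] − [1].
The resulting 3×3 matrix has rank 2, and its Smith normal form has invariant factors (1,1).

From H_k ≅ ker(∂_k) / im(∂_{k+1}) we obtain:

  H_0: rank C_0 − rank ∂_1 = 3 − 2 = 1, and the invariant factors of ∂_1 are all 1, so H_0 = Z.
  H_1: rank ker ∂_1 − rank ∂_2 = (3 − 2) − 0 = 1, and there is no ∂_2, so H_1 = Z.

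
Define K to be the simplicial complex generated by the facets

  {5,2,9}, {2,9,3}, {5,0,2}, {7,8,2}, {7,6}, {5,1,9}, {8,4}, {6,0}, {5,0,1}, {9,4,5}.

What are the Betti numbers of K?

Take the total order 0 < 1 < 2 < 3 < 4 < 5 < 6 < 7 < 8 < 9 on the vertex set. Then K (dimension 2) consists of the simplices:

  0-simplices (10): [0], [1], [2], [3], [4], [5], [6], [7], [8], [9]
  1-simplices (18): [0,1], [0,2], [0,5], [0,6], [1,5], [1,9], [2,3], [2,5], [2,7], [2,8], [2,9], [3,9], [4,5], [4,8], [4,9], [5,9], [6,7], [7,8]
  2-simplices (7): [0,1,5], [0,2,5], [1,5,9], [2,3,9], [2,5,9], [2,7,8], [4,5,9]

Hence C_0 ≅ Z^10, C_1 ≅ Z^18, C_2 ≅ Z^7.

Boundary ∂_1: C_1 → C_0 is given by ∂[p,q] = [q] − [p]. For instance
  ∂[0,6] = [6] − [0].
The 10×18 boundary matrix has rank 9 and Smith normal form diag(1,1,1,1,1,1,1,1,1).

∂_2: C_2 → C_1 maps a triangle to the signed sum of its edges. For instance
  ∂[4,5,9] = [5,9] − [4,9] + [4,5],
  ∂[0,2,5] = [2,5] − [0,5] + [0,2].
This gives a 18×7 integer matrix of rank 7; reducing to Smith normal form yields diagonal entries (1,1,1,1,1,1,1).

Reading off H_k = ker ∂_k / im ∂_{k+1}:

  H_0: rank C_0 − rank ∂_1 = 10 − 9 = 1, and the invariant factors of ∂_1 are all 1, so H_0 ≅ Z.
  H_1: rank ker ∂_1 − rank ∂_2 = (18 − 9) − 7 = 2, and the invariant factors of ∂_2 are all 1, so H_1 ≅ Z^2.
  H_2: rank ker ∂_2 − rank ∂_3 = (7 − 7) − 0 = 0, and there is no ∂_3, so H_2 ≅ 0.

As a check, the Euler characteristic is 10 − 18 + 7 = -1, which agrees with 1 − 2 + 0 = -1.

Hence the Betti numbers are b_0 = 1, b_1 = 2, b_2 = 0.

b_0 = 1, b_1 = 2, b_2 = 0.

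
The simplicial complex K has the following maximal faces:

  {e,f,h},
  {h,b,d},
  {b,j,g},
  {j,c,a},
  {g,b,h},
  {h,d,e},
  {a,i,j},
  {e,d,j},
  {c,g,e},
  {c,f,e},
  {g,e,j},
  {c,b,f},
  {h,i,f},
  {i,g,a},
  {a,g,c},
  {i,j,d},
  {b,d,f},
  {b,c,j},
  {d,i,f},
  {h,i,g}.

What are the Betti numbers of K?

b_0 = 1, b_1 = 1, b_2 = 0.

Order the vertices as a < b < c < d < e < f < g < h < i < j. Listing each simplex with vertices in this order, K has dimension 2 with simplices:

  0-simplices (10): a, b, c, d, e, f, g, h, i, j
  1-simplices (30): ac, ag, ai, aj, bc, bd, bf, bg, bh, bj, ce, cf, cg, cj, de, df, dh, di, dj, ef, eg, eh, ej, fh, fi, gh, gi, gj, hi, ij
  2-simplices (20): acg, acj, agi, aij, bcf, bcj, bdf, bdh, bgh, bgj, cef, ceg, deh, dej, dfi, dij, efh, egj, fhi, ghi

so the chain groups are C_0 ≅ Z^10, C_1 ≅ Z^30, C_2 ≅ Z^20.

∂_1: C_1 → C_0 sends each edge [p,q] (with p < q) to q − p. For instance
  ∂eh = h − e.
As a 10×30 matrix over Z this has rank 9, with invariant factors (1,1,1,1,1,1,1,1,1).

Boundary ∂_2: C_2 → C_1 maps a triangle to the signed sum of its edges. For instance
  ∂bdh = dh − bh + bd,
  ∂dij = ij − dj + di.
The resulting 30×20 matrix has rank 20, and its Smith normal form has invariant factors (1,1,1,1,1,1,1,1,1,1,1,1,1,1,1,1,1,1,1,2).

Reading off H_k = ker ∂_k / im ∂_{k+1}:

  H_0: rank C_0 − rank ∂_1 = 10 − 9 = 1, and the invariant factors of ∂_1 are all 1, so H_0 = Z.
  H_1: rank ker ∂_1 − rank ∂_2 = (30 − 9) − 20 = 1, and ∂_2 has invariant factor 2 > 1, so H_1 = Z ⊕ Z/2.
  H_2: rank ker ∂_2 − rank ∂_3 = (20 − 20) − 0 = 0, and there is no ∂_3, so H_2 = 0.

As a check, the Euler characteristic is 10 − 30 + 20 = 0, which agrees with 1 − 1 + 0 = 0.

Hence the Betti numbers are b_0 = 1, b_1 = 1, b_2 = 0.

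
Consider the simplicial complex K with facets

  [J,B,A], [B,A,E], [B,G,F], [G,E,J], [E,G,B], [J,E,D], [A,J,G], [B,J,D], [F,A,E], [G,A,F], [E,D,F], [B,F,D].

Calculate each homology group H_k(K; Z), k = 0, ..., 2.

H_0 = Z,  H_1 = Z/2,  H_2 = 0.

Fix the vertex order A < B < D < E < F < G < J and write every simplex with vertices in increasing order. Then dim K = 2 and the simplices of K are:

  0-simplices (7): A, B, D, E, F, G, J
  1-simplices (18): AB, AE, AF, AG, AJ, BD, BE, BF, BG, BJ, DE, DF, DJ, EF, EG, EJ, FG, GJ
  2-simplices (12): ABE, ABJ, AEF, AFG, AGJ, BDF, BDJ, BEG, BFG, DEF, DEJ, EGJ

Hence C_0 ≅ Z^7, C_1 ≅ Z^18, C_2 ≅ Z^12.

The boundary map ∂_1: C_1 → C_0 is given by ∂[p,q] = [q] − [p]. For instance
  ∂EJ = J − E.
As a 7×18 matrix over Z this has rank 6, with invariant factors (1,1,1,1,1,1).

The boundary map ∂_2: C_2 → C_1 acts by ∂[p,q,r] = [q,r] − [p,r] + [p,q]. For instance
  ∂EGJ = GJ − EJ + EG,
  ∂DEJ = EJ − DJ + DE.
The 18×12 boundary matrix has rank 12 and Smith normal form diag(1,1,1,1,1,1,1,1,1,1,1,2).

Computing H_k = (kernel of ∂_k) / (image of ∂_{k+1}):

  H_0: rank C_0 − rank ∂_1 = 7 − 6 = 1, and the invariant factors of ∂_1 are all 1, so H_0 = Z.
  H_1: rank ker ∂_1 − rank ∂_2 = (18 − 6) − 12 = 0, and ∂_2 has invariant factor 2 > 1, so H_1 = Z/2.
  H_2: rank ker ∂_2 − rank ∂_3 = (12 − 12) − 0 = 0, and there is no ∂_3, so H_2 = 0.

As a check, the Euler characteristic is 7 − 18 + 12 = 1, which agrees with 1 − 0 + 0 = 1.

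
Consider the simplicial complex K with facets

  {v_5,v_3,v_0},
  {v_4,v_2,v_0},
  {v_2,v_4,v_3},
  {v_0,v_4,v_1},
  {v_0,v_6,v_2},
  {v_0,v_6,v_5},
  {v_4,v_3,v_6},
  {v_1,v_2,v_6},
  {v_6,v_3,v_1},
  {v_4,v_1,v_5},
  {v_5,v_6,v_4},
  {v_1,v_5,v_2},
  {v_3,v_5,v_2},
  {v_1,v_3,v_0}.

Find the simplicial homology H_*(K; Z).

H_0 ≅ Z,  H_1 ≅ Z^2,  H_2 ≅ Z.

K has 7 vertices, 21 edges, 14 triangles.
rank ∂_0 = 0, rank ∂_1 = 6 ⇒ b_0 = 7 − 0 − 6 = 1; all invariant factors of ∂_1 are 1 so no torsion. So H_0 = Z.
rank ∂_1 = 6, rank ∂_2 = 13 ⇒ b_1 = 21 − 6 − 13 = 2; all invariant factors of ∂_2 are 1 so no torsion. So H_1 = Z^2.
rank ∂_2 = 13, rank ∂_3 = 0 ⇒ b_2 = 14 − 13 − 0 = 1. So H_2 = Z.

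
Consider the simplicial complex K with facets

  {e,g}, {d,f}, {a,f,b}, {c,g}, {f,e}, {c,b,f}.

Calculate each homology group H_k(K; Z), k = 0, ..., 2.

We work with the vertex ordering a < b < c < d < e < f < g. The simplices of K, each written with vertices in increasing order, are:

  0-simplices (7): a, b, c, d, e, f, g
  1-simplices (9): ab, af, bc, bf, cf, cg, df, ef, eg
  2-simplices (2): abf, bcf

giving chain groups C_0 ≅ Z^7, C_1 ≅ Z^9, C_2 ≅ Z^2.

Boundary ∂_1: C_1 → C_0 sends each edge [p,q] (with p < q) to q − p.
As a 7×9 matrix over Z this has rank 6, with invariant factors (1,1,1,1,1,1).

∂_2: C_2 → C_1 maps a triangle to the signed sum of its edges. For instance
  ∂abf = bf − af + ab,
  ∂bcf = cf − bf + bc.
This gives a 9×2 integer matrix of rank 2; reducing to Smith normal form yields diagonal entries (1,1).

Reading off H_k = ker ∂_k / im ∂_{k+1}:

  H_0: rank C_0 − rank ∂_1 = 7 − 6 = 1, and the invariant factors of ∂_1 are all 1, so H_0 = Z.
  H_1: rank ker ∂_1 − rank ∂_2 = (9 − 6) − 2 = 1, and the invariant factors of ∂_2 are all 1, so H_1 = Z.
  H_2: rank ker ∂_2 − rank ∂_3 = (2 − 2) − 0 = 0, and there is no ∂_3, so H_2 = 0.

H_0 ≅ Z,  H_1 ≅ Z,  H_2 = 0.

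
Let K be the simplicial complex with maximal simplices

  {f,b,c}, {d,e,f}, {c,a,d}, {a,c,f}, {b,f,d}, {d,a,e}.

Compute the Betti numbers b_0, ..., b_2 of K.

b_0 = 1, b_1 = 1, b_2 = 0.

We work with the vertex ordering a < b < c < d < e < f. The simplices of K, each written with vertices in increasing order, are:

  0-simplices (6): a, b, c, d, e, f
  1-simplices (12): ac, ad, ae, af, bc, bd, bf, cd, cf, de, df, ef
  2-simplices (6): acd, acf, ade, bcf, bdf, def

Hence C_0 ≅ Z^6, C_1 ≅ Z^12, C_2 ≅ Z^6.

The boundary map ∂_1: C_1 → C_0 is given by ∂[p,q] = [q] − [p]. For instance
  ∂bd = d − b.
This gives a 6×12 integer matrix of rank 5; reducing to Smith normal form yields diagonal entries (1,1,1,1,1).

Boundary ∂_2: C_2 → C_1 maps a triangle to the signed sum of its edges. For instance
  ∂ade = de − ae + ad,
  ∂bcf = cf − bf + bc.
The 12×6 boundary matrix has rank 6 and Smith normal form diag(1,1,1,1,1,1).

From H_k ≅ ker(∂_k) / im(∂_{k+1}) we obtain:

  H_0: rank C_0 − rank ∂_1 = 6 − 5 = 1, and the invariant factors of ∂_1 are all 1, so H_0 ≅ Z.
  H_1: rank ker ∂_1 − rank ∂_2 = (12 − 5) − 6 = 1, and the invariant factors of ∂_2 are all 1, so H_1 ≅ Z.
  H_2: rank ker ∂_2 − rank ∂_3 = (6 − 6) − 0 = 0, and there is no ∂_3, so H_2 ≅ 0.

As a check, the Euler characteristic is 6 − 12 + 6 = 0, which agrees with 1 − 1 + 0 = 0.

Hence the Betti numbers are b_0 = 1, b_1 = 1, b_2 = 0.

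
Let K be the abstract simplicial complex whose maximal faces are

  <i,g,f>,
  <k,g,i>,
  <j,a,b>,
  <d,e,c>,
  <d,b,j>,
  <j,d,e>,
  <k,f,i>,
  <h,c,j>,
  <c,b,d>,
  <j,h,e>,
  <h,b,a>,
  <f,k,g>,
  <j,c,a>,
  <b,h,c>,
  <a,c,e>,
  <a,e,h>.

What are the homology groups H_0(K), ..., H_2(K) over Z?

Order the vertices as a < b < c < d < e < f < g < h < i < j < k. Listing each simplex with vertices in this order, K has dimension 2 with simplices:

  0-simplices (11): a, b, c, d, e, f, g, h, i, j, k
  1-simplices (24): ab, ac, ae, ah, aj, bc, bd, bh, bj, cd, ce, ch, cj, de, dj, eh, ej, fg, fi, fk, gi, gk, hj, ik
  2-simplices (16): abh, abj, ace, acj, aeh, bcd, bch, bdj, cde, chj, dej, ehj, fgi, fgk, fik, gik

so the chain groups are C_0 ≅ Z^11, C_1 ≅ Z^24, C_2 ≅ Z^16.

Boundary ∂_1: C_1 → C_0 sends each edge [p,q] (with p < q) to q − p. For instance
  ∂fi = i − f.
As a 11×24 matrix over Z this has rank 9, with invariant factors (1,1,1,1,1,1,1,1,1).

∂_2: C_2 → C_1 acts by ∂[p,q,r] = [q,r] − [p,r] + [p,q]. For instance
  ∂gik = ik − gk + gi,
  ∂ehj = hj − ej + eh.
As a 24×16 matrix over Z this has rank 15, with invariant factors (1,1,1,1,1,1,1,1,1,1,1,1,1,1,2).

Computing H_k = (kernel of ∂_k) / (image of ∂_{k+1}):

  H_0: rank C_0 − rank ∂_1 = 11 − 9 = 2, and the invariant factors of ∂_1 are all 1, so H_0 ≅ Z^2.
  H_1: rank ker ∂_1 − rank ∂_2 = (24 − 9) − 15 = 0, and ∂_2 has invariant factor 2 > 1, so H_1 ≅ Z/2.
  H_2: rank ker ∂_2 − rank ∂_3 = (16 − 15) − 0 = 1, and there is no ∂_3, so H_2 ≅ Z.

H_0 = Z^2,  H_1 = Z/2,  H_2 = Z.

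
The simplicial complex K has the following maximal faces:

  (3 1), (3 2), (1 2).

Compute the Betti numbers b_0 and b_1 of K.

K has 3 vertices, 3 edges.
rank ∂_0 = 0, rank ∂_1 = 2 ⇒ b_0 = 3 − 0 − 2 = 1; all invariant factors of ∂_1 are 1 so no torsion. So H_0 = Z.
rank ∂_1 = 2, rank ∂_2 = 0 ⇒ b_1 = 3 − 2 − 0 = 1. So H_1 = Z.

b_0 = 1, b_1 = 1.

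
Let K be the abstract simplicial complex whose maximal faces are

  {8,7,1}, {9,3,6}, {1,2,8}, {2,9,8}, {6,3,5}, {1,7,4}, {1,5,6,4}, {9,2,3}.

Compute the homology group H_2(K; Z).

Fix the vertex order 1 < 2 < 3 < 4 < 5 < 6 < 7 < 8 < 9 and write every simplex with vertices in increasing order. Then dim K = 3 and the simplices of K are:

  0-simplices (9): [1], [2], [3], [4], [5], [6], [7], [8], [9]
  1-simplices (19): [1,2], [1,4], [1,5], [1,6], [1,7], [1,8], [2,3], [2,8], [2,9], [3,5], [3,6], [3,9], [4,5], [4,6], [4,7], [5,6], [6,9], [7,8], [8,9]
  2-simplices (11): [1,2,8], [1,4,5], [1,4,6], [1,4,7], [1,5,6], [1,7,8], [2,3,9], [2,8,9], [3,5,6], [3,6,9], [4,5,6]
  3-simplices (1): [1,4,5,6]

giving chain groups C_0 ≅ Z^9, C_1 ≅ Z^19, C_2 ≅ Z^11, C_3 ≅ Z^1.

The boundary map ∂_1: C_1 → C_0 sends each edge [p,q] (with p < q) to q − p.
As a 9×19 matrix over Z this has rank 8, with invariant factors (1,1,1,1,1,1,1,1).

Boundary ∂_2: C_2 → C_1 maps a triangle to the signed sum of its edges. For instance
  ∂[1,2,8] = [2,8] − [1,8] + [1,2],
  ∂[4,5,6] = [5,6] − [4,6] + [4,5].
This gives a 19×11 integer matrix of rank 10; reducing to Smith normal form yields diagonal entries (1,1,1,1,1,1,1,1,1,1).

Boundary ∂_3: C_3 → C_2 sends each 3-simplex σ to the alternating sum Σ_i (−1)^i (σ with its i-th vertex removed). For instance
  ∂[1,4,5,6] = [4,5,6] − [1,5,6] + [1,4,6] − [1,4,5].
This gives a 11×1 integer matrix of rank 1; reducing to Smith normal form yields diagonal entries (1).

From H_k ≅ ker(∂_k) / im(∂_{k+1}) we obtain:

  H_2: rank ker ∂_2 − rank ∂_3 = (11 − 10) − 1 = 0, and the invariant factors of ∂_3 are all 1, so H_2 = 0.

H_2 ≅ 0.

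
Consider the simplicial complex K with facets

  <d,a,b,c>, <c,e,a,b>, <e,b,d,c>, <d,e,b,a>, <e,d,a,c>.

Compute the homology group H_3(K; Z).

K has 5 vertices, 10 edges, 10 triangles, 5 3-simplices.
rank ∂_3 = 4, rank ∂_4 = 0 ⇒ b_3 = 5 − 4 − 0 = 1. So H_3 = Z.

H_3 ≅ Z.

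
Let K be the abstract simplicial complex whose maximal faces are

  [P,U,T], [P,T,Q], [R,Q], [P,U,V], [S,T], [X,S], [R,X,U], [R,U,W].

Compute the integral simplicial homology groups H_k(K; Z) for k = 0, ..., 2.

H_0 = Z,  H_1 = Z^2,  H_2 = 0.

K has 9 vertices, 15 edges, 5 triangles.
rank ∂_0 = 0, rank ∂_1 = 8 ⇒ b_0 = 9 − 0 − 8 = 1; all invariant factors of ∂_1 are 1 so no torsion. So H_0 ≅ Z.
rank ∂_1 = 8, rank ∂_2 = 5 ⇒ b_1 = 15 − 8 − 5 = 2; all invariant factors of ∂_2 are 1 so no torsion. So H_1 ≅ Z^2.
rank ∂_2 = 5, rank ∂_3 = 0 ⇒ b_2 = 5 − 5 − 0 = 0. So H_2 ≅ 0.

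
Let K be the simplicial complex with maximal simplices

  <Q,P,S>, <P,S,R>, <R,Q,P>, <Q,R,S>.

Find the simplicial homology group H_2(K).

H_2 = Z.

We work with the vertex ordering P < Q < R < S. The simplices of K, each written with vertices in increasing order, are:

  0-simplices (4): P, Q, R, S
  1-simplices (6): PQ, PR, PS, QR, QS, RS
  2-simplices (4): PQR, PQS, PRS, QRS

giving chain groups C_0 ≅ Z^4, C_1 ≅ Z^6, C_2 ≅ Z^4.

The boundary map ∂_1: C_1 → C_0 sends each edge [p,q] (with p < q) to q − p.
This gives a 4×6 integer matrix of rank 3; reducing to Smith normal form yields diagonal entries (1,1,1).

The boundary map ∂_2: C_2 → C_1 acts by ∂[p,q,r] = [q,r] − [p,r] + [p,q]. For instance
  ∂PRS = RS − PS + PR,
  ∂PQS = QS − PS + PQ.
The resulting 6×4 matrix has rank 3, and its Smith normal form has invariant factors (1,1,1).

Now H_k = ker ∂_k / im ∂_{k+1}, so:

  H_2: rank ker ∂_2 − rank ∂_3 = (4 − 3) − 0 = 1, and there is no ∂_3, so H_2 ≅ Z.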